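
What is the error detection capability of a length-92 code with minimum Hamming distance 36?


Detection capability = d_min - 1 = 36 - 1 = 35

35 errors


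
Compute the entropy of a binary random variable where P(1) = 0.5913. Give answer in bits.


H = -p*log2(p) - (1-p)*log2(1-p). -0.5913*log2(0.5913) = 0.448228; -0.4087*log2(0.4087) = 0.527585. H = 0.448228 + 0.527585 = 0.9758

0.9758 bits


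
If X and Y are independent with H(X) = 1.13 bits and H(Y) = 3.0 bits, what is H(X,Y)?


For independent variables, H(X,Y) = H(X) + H(Y) = 1.13 + 3.0 = 4.13

4.13 bits


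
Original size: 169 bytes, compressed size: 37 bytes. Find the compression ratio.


Ratio = original / compressed = 169 / 37 = 4.5676

4.5676


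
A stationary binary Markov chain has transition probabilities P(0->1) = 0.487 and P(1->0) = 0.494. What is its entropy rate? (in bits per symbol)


Stationary distribution: pi_0 = p10/(p01+p10) = 0.5036, pi_1 = 0.4964. Entropy rate H' = pi_0*H(p01) + pi_1*H(p10) = 0.5036*0.9995 + 0.4964*0.9999 = 0.9997

0.9997 bits/symbol


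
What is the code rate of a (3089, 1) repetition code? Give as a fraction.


Rate = k/n = 1/3089

1/3089


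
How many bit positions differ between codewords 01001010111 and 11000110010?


Count differing positions: ^ . . . ^ ^ . . ^ . ^ = 5 differences

5


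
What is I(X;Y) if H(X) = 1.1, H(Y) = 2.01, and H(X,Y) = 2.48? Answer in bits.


I(X;Y) = H(X) + H(Y) - H(X,Y) = 1.1 + 2.01 - 2.48 = 0.63

0.63 bits


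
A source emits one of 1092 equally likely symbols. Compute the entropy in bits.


H = log2(n) = log2(1092) = 10.0928

10.0928 bits


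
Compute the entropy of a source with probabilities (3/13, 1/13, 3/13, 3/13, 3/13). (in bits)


H = -sum(p_i * log2(p_i)). Terms: -(3/13)*log2(3/13) = 0.488187; -(1/13)*log2(1/13) = 0.284649; -(3/13)*log2(3/13) = 0.488187; -(3/13)*log2(3/13) = 0.488187; -(3/13)*log2(3/13) = 0.488187. H = 0.488187 + 0.284649 + 0.488187 + 0.488187 + 0.488187 = 2.2374

2.2374 bits


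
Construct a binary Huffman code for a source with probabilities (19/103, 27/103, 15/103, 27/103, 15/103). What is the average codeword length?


Huffman construction (repeatedly merge the two least-probable nodes; each merge adds 1 bit to every symbol beneath it): 15/103 + 15/103 = 30/103; 19/103 + 27/103 = 46/103; 27/103 + 30/103 = 57/103; 46/103 + 57/103 = 1. Resulting codeword lengths (in the order the probabilities were given): (2, 2, 3, 2, 3). L_avg = sum(p_i * l_i) = 19/103*2 + 27/103*2 + 15/103*3 + 27/103*2 + 15/103*3 = 236/103 = 2.2913

2.2913 bits


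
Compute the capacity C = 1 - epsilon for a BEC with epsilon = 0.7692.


C = 1 - epsilon = 1 - 0.7692 = 0.2308

0.2308 bits


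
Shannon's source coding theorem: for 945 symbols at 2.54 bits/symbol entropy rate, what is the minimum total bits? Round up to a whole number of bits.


Minimum bits >= n * H = 945 * 2.54 = 2400.3, rounded up to a whole number of bits = 2401

2401 bits


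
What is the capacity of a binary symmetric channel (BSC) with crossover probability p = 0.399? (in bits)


H(p) = -p*log2(p) - (1-p)*log2(1-p) = -0.399*log2(0.399) - 0.601*log2(0.601) = 0.528890 + 0.441472 = 0.9704. C = 1 - H(p) = 1 - 0.9704 = 0.0296

0.0296 bits


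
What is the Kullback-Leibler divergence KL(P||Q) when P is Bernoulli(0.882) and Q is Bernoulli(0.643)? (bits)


KL = p*log2(p/q) + (1-p)*log2((1-p)/(1-q)) = 0.882*log2(0.882/0.643) + 0.118*log2(0.118/0.357) = 0.2137

0.2137 bits


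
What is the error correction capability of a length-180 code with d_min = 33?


Correction capability = floor((d-1)/2) = floor((33-1)/2) = 16

16 errors


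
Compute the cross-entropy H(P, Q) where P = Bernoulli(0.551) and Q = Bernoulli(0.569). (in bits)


H(P,Q) = -p*log2(q) - (1-p)*log2(1-q). -0.551*log2(0.569) = 0.448238; -0.449*log2(0.431) = 0.545194. H(P,Q) = 0.448238 + 0.545194 = 0.9934

0.9934 bits


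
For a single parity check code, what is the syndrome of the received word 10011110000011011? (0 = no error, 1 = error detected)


Syndrome = XOR of all bits = 1 XOR 0 XOR 0 XOR 1 XOR 1 XOR 1 XOR 1 XOR 0 XOR 0 XOR 0 XOR 0 XOR 0 XOR 1 XOR 1 XOR 0 XOR 1 XOR 1 = 1

1


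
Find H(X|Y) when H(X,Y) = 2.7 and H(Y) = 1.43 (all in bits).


H(X|Y) = H(X,Y) - H(Y) = 2.7 - 1.43 = 1.27

1.27 bits


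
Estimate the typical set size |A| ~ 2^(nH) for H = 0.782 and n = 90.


log2|A_typical| = nH = 90 * 0.782 = 70.38, so |A_typical| ~ 2^70.38 = 1.536e+21

1.536e+21


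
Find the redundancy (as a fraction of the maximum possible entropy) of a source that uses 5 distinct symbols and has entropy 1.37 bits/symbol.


H_max = log2(K) = log2(5) = 2.3219 bits/symbol. Redundancy = 1 - H/H_max = 1 - 1.37/2.3219 = 1 - 0.59 = 0.41

0.41


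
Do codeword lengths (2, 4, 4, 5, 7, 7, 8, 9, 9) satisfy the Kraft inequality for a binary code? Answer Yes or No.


Kraft sum = sum(2^(-l_i)) = 0.4297, need <= 1. Result: satisfied (a binary prefix-free code with these lengths exists)

Yes


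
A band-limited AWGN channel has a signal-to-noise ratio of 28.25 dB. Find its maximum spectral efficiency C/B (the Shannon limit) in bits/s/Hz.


SNR_linear = 10^(28.25/10) = 668.3439; C/B = log2(1 + SNR_linear) = log2(1 + 668.3439) = 9.3866

9.3866 bits/s/Hz


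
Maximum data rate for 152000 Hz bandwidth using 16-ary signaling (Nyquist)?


Rate = 2 * B * log2(M) = 2 * 152000 * 4.0 = 1216000.0

1216000.0 bps


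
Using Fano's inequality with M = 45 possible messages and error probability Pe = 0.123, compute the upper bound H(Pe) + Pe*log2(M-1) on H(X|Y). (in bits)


H(Pe) = -Pe*log2(Pe) - (1-Pe)*log2(1-Pe) = -0.123*log2(0.123) - 0.877*log2(0.877) = 0.371862 + 0.166061 = 0.5379. Pe*log2(M-1) = 0.123*log2(44) = 0.671510. Bound = H(Pe) + Pe*log2(M-1) = 0.371862 + 0.166061 + 0.671510 = 1.2094

1.2094 bits


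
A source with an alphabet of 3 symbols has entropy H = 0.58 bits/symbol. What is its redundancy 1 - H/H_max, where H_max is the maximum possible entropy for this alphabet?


H_max = log2(K) = log2(3) = 1.585 bits/symbol. Redundancy = 1 - H/H_max = 1 - 0.58/1.585 = 1 - 0.3659 = 0.6341

0.6341


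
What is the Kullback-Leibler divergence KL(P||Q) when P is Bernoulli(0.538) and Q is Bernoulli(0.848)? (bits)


KL = p*log2(p/q) + (1-p)*log2((1-p)/(1-q)) = 0.538*log2(0.538/0.848) + 0.462*log2(0.462/0.152) = 0.3878

0.3878 bits


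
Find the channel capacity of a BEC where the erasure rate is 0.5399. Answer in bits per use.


C = 1 - epsilon = 1 - 0.5399 = 0.4601

0.4601 bits


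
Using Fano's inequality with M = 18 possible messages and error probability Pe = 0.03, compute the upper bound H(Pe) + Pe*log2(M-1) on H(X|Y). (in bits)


H(Pe) = -Pe*log2(Pe) - (1-Pe)*log2(1-Pe) = -0.03*log2(0.03) - 0.97*log2(0.97) = 0.151767 + 0.042625 = 0.1944. Pe*log2(M-1) = 0.03*log2(17) = 0.122624. Bound = H(Pe) + Pe*log2(M-1) = 0.151767 + 0.042625 + 0.122624 = 0.317

0.317 bits


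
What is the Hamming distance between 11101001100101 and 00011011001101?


Count differing positions: ^ ^ ^ ^ . . ^ . ^ . ^ . . . = 7 differences

7


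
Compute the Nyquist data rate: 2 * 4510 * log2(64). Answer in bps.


Rate = 2 * B * log2(M) = 2 * 4510 * 6.0 = 54120.0

54120.0 bps


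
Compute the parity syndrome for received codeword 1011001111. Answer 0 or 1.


Syndrome = XOR of all bits = 1 XOR 0 XOR 1 XOR 1 XOR 0 XOR 0 XOR 1 XOR 1 XOR 1 XOR 1 = 1

1


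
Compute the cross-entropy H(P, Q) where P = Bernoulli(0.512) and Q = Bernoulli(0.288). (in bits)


H(P,Q) = -p*log2(q) - (1-p)*log2(1-q). -0.512*log2(0.288) = 0.919480; -0.488*log2(0.712) = 0.239145. H(P,Q) = 0.919480 + 0.239145 = 1.1586

1.1586 bits


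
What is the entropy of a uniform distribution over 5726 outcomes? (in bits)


H = log2(n) = log2(5726) = 12.4833

12.4833 bits


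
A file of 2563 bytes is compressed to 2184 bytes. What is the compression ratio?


Ratio = original / compressed = 2563 / 2184 = 1.1735

1.1735


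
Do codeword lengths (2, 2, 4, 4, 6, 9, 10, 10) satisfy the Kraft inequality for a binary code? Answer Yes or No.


Kraft sum = sum(2^(-l_i)) = 0.6445, need <= 1. Result: satisfied (a binary prefix-free code with these lengths exists)

Yes


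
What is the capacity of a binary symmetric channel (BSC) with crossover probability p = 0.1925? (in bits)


H(p) = -p*log2(p) - (1-p)*log2(1-p) = -0.1925*log2(0.1925) - 0.8075*log2(0.8075) = 0.457586 + 0.249086 = 0.7067. C = 1 - H(p) = 1 - 0.7067 = 0.2933

0.2933 bits


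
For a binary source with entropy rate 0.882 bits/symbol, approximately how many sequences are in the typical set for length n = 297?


log2|A_typical| = nH = 297 * 0.882 = 261.954, so |A_typical| ~ 2^261.954 = 7.178e+78

7.178e+78


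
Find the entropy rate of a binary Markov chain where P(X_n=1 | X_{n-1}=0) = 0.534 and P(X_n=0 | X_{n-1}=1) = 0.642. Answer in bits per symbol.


Stationary distribution: pi_0 = p10/(p01+p10) = 0.5459, pi_1 = 0.4541. Entropy rate H' = pi_0*H(p01) + pi_1*H(p10) = 0.5459*0.9967 + 0.4541*0.941 = 0.9714

0.9714 bits/symbol


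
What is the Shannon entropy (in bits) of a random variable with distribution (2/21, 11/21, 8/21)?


H = -sum(p_i * log2(p_i)). Terms: -(2/21)*log2(2/21) = 0.323078; -(11/21)*log2(11/21) = 0.488654; -(8/21)*log2(8/21) = 0.530407. H = 0.323078 + 0.488654 + 0.530407 = 1.3421

1.3421 bits


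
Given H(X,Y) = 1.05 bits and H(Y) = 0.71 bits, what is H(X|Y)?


H(X|Y) = H(X,Y) - H(Y) = 1.05 - 0.71 = 0.34

0.34 bits


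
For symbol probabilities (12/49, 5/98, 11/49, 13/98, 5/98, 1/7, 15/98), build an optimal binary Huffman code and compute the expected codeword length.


Huffman construction (repeatedly merge the two least-probable nodes; each merge adds 1 bit to every symbol beneath it): 5/98 + 5/98 = 5/49; 5/49 + 13/98 = 23/98; 1/7 + 15/98 = 29/98; 11/49 + 23/98 = 45/98; 12/49 + 29/98 = 53/98; 45/98 + 53/98 = 1. Resulting codeword lengths (in the order the probabilities were given): (2, 4, 2, 3, 4, 3, 3). L_avg = sum(p_i * l_i) = 12/49*2 + 5/98*4 + 11/49*2 + 13/98*3 + 5/98*4 + 1/7*3 + 15/98*3 = 129/49 = 2.6327

2.6327 bits


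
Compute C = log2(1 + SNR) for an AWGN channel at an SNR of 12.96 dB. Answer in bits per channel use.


SNR_linear = 10^(12.96/10) = 19.7697; C = log2(1 + SNR_linear) = log2(1 + 19.7697) = 4.3764

4.3764 bits/channel use


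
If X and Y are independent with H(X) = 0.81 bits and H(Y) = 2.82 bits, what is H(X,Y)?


For independent variables, H(X,Y) = H(X) + H(Y) = 0.81 + 2.82 = 3.63

3.63 bits


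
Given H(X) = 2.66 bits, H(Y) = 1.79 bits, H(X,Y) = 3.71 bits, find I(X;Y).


I(X;Y) = H(X) + H(Y) - H(X,Y) = 2.66 + 1.79 - 3.71 = 0.74

0.74 bits


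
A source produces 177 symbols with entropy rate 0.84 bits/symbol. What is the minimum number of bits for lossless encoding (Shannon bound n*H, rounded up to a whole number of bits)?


Minimum bits >= n * H = 177 * 0.84 = 148.68, rounded up to a whole number of bits = 149

149 bits


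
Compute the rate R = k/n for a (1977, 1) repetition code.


Rate = k/n = 1/1977

1/1977


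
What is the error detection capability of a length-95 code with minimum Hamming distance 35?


Detection capability = d_min - 1 = 35 - 1 = 34

34 errors


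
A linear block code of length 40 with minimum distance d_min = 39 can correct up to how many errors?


Correction capability = floor((d-1)/2) = floor((39-1)/2) = 19

19 errors


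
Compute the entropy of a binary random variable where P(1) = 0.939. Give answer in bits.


H = -p*log2(p) - (1-p)*log2(1-p). -0.939*log2(0.939) = 0.085264; -0.061*log2(0.061) = 0.246138. H = 0.085264 + 0.246138 = 0.3314

0.3314 bits


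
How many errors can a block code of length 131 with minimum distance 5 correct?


Correction capability = floor((d-1)/2) = floor((5-1)/2) = 2

2 errors


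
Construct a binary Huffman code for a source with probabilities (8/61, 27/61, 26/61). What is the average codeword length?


Huffman construction (repeatedly merge the two least-probable nodes; each merge adds 1 bit to every symbol beneath it): 8/61 + 26/61 = 34/61; 27/61 + 34/61 = 1. Resulting codeword lengths (in the order the probabilities were given): (2, 1, 2). L_avg = sum(p_i * l_i) = 8/61*2 + 27/61*1 + 26/61*2 = 95/61 = 1.5574

1.5574 bits


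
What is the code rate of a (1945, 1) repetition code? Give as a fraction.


Rate = k/n = 1/1945

1/1945


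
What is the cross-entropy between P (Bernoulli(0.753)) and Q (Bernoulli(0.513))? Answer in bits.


H(P,Q) = -p*log2(q) - (1-p)*log2(1-q). -0.753*log2(0.513) = 0.725116; -0.247*log2(0.487) = 0.256388. H(P,Q) = 0.725116 + 0.256388 = 0.9815

0.9815 bits


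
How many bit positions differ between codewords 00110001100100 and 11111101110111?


Count differing positions: ^ ^ . . ^ ^ . . . ^ . . ^ ^ = 7 differences

7


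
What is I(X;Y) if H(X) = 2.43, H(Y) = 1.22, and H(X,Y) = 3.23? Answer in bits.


I(X;Y) = H(X) + H(Y) - H(X,Y) = 2.43 + 1.22 - 3.23 = 0.42

0.42 bits


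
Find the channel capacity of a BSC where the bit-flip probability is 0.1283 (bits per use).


H(p) = -p*log2(p) - (1-p)*log2(1-p) = -0.1283*log2(0.1283) - 0.8717*log2(0.8717) = 0.380077 + 0.172681 = 0.5528. C = 1 - H(p) = 1 - 0.5528 = 0.4472

0.4472 bits


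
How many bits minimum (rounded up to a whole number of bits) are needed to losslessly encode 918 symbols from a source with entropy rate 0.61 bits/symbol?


Minimum bits >= n * H = 918 * 0.61 = 559.98, rounded up to a whole number of bits = 560

560 bits


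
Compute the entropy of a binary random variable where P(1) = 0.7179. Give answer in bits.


H = -p*log2(p) - (1-p)*log2(1-p). -0.7179*log2(0.7179) = 0.343260; -0.2821*log2(0.2821) = 0.515036. H = 0.343260 + 0.515036 = 0.8583

0.8583 bits


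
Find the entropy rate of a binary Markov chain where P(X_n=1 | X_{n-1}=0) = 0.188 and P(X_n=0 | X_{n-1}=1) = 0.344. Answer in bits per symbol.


Stationary distribution: pi_0 = p10/(p01+p10) = 0.6466, pi_1 = 0.3534. Entropy rate H' = pi_0*H(p01) + pi_1*H(p10) = 0.6466*0.6973 + 0.3534*0.9286 = 0.779

0.779 bits/symbol


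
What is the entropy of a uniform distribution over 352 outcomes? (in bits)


H = log2(n) = log2(352) = 8.4594

8.4594 bits


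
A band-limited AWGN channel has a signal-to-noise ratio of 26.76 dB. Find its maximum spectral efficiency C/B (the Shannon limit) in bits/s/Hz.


SNR_linear = 10^(26.76/10) = 474.242; C/B = log2(1 + SNR_linear) = log2(1 + 474.242) = 8.8925

8.8925 bits/s/Hz


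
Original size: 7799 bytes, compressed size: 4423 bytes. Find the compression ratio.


Ratio = original / compressed = 7799 / 4423 = 1.7633

1.7633


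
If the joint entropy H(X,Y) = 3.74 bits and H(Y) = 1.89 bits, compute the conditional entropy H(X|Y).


H(X|Y) = H(X,Y) - H(Y) = 3.74 - 1.89 = 1.85

1.85 bits


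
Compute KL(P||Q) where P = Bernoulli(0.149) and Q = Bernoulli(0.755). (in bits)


KL = p*log2(p/q) + (1-p)*log2((1-p)/(1-q)) = 0.149*log2(0.149/0.755) + 0.851*log2(0.851/0.245) = 1.1799

1.1799 bits


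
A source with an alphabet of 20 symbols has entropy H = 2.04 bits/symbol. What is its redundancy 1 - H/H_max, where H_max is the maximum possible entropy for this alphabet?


H_max = log2(K) = log2(20) = 4.3219 bits/symbol. Redundancy = 1 - H/H_max = 1 - 2.04/4.3219 = 1 - 0.472 = 0.528

0.528


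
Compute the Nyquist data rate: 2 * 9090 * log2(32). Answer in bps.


Rate = 2 * B * log2(M) = 2 * 9090 * 5.0 = 90900.0

90900.0 bps


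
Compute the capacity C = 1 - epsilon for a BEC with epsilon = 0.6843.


C = 1 - epsilon = 1 - 0.6843 = 0.3157

0.3157 bits


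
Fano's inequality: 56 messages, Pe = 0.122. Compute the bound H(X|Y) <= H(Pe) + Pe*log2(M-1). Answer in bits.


H(Pe) = -Pe*log2(Pe) - (1-Pe)*log2(1-Pe) = -0.122*log2(0.122) - 0.878*log2(0.878) = 0.370276 + 0.164807 = 0.5351. Pe*log2(M-1) = 0.122*log2(55) = 0.705326. Bound = H(Pe) + Pe*log2(M-1) = 0.370276 + 0.164807 + 0.705326 = 1.2404

1.2404 bits


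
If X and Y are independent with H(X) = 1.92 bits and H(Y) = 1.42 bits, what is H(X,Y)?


For independent variables, H(X,Y) = H(X) + H(Y) = 1.92 + 1.42 = 3.34

3.34 bits


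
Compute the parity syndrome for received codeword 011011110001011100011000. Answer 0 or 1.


Syndrome = XOR of all bits = 0 XOR 1 XOR 1 XOR 0 XOR 1 XOR 1 XOR 1 XOR 1 XOR 0 XOR 0 XOR 0 XOR 1 XOR 0 XOR 1 XOR 1 XOR 1 XOR 0 XOR 0 XOR 0 XOR 1 XOR 1 XOR 0 XOR 0 XOR 0 = 0

0


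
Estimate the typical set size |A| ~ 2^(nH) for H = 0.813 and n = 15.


log2|A_typical| = nH = 15 * 0.813 = 12.195, so |A_typical| ~ 2^12.195 = 4.689e+03

4.689e+03


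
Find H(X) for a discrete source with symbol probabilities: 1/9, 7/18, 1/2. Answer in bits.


H = -sum(p_i * log2(p_i)). Terms: -(1/9)*log2(1/9) = 0.352214; -(7/18)*log2(7/18) = 0.529888; -(1/2)*log2(1/2) = 0.500000. H = 0.352214 + 0.529888 + 0.500000 = 1.3821

1.3821 bits


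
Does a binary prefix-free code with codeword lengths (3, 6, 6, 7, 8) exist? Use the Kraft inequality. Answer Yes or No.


Kraft sum = sum(2^(-l_i)) = 0.168, need <= 1. Result: satisfied (a binary prefix-free code with these lengths exists)

Yes


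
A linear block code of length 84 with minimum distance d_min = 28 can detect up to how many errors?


Detection capability = d_min - 1 = 28 - 1 = 27

27 errors


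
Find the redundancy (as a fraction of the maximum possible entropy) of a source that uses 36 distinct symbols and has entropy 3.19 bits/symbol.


H_max = log2(K) = log2(36) = 5.1699 bits/symbol. Redundancy = 1 - H/H_max = 1 - 3.19/5.1699 = 1 - 0.617 = 0.383

0.383


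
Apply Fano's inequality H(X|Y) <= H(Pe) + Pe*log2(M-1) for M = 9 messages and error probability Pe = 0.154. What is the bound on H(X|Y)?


H(Pe) = -Pe*log2(Pe) - (1-Pe)*log2(1-Pe) = -0.154*log2(0.154) - 0.846*log2(0.846) = 0.415646 + 0.204115 = 0.6198. Pe*log2(M-1) = 0.154*log2(8) = 0.462000. Bound = H(Pe) + Pe*log2(M-1) = 0.415646 + 0.204115 + 0.462000 = 1.0818

1.0818 bits


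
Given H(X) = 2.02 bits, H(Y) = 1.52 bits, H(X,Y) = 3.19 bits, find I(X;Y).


I(X;Y) = H(X) + H(Y) - H(X,Y) = 2.02 + 1.52 - 3.19 = 0.35

0.35 bits


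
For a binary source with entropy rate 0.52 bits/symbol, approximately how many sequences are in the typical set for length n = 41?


log2|A_typical| = nH = 41 * 0.52 = 21.32, so |A_typical| ~ 2^21.32 = 2.618e+06

2.618e+06


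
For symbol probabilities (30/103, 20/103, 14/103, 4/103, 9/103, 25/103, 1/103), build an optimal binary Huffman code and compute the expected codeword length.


Huffman construction (repeatedly merge the two least-probable nodes; each merge adds 1 bit to every symbol beneath it): 1/103 + 4/103 = 5/103; 5/103 + 9/103 = 14/103; 14/103 + 14/103 = 28/103; 20/103 + 25/103 = 45/103; 28/103 + 30/103 = 58/103; 45/103 + 58/103 = 1. Resulting codeword lengths (in the order the probabilities were given): (2, 2, 3, 5, 4, 2, 5). L_avg = sum(p_i * l_i) = 30/103*2 + 20/103*2 + 14/103*3 + 4/103*5 + 9/103*4 + 25/103*2 + 1/103*5 = 253/103 = 2.4563

2.4563 bits


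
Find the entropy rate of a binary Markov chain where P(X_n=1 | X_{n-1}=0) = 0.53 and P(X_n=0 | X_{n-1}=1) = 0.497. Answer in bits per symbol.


Stationary distribution: pi_0 = p10/(p01+p10) = 0.4839, pi_1 = 0.5161. Entropy rate H' = pi_0*H(p01) + pi_1*H(p10) = 0.4839*0.9974 + 0.5161*1.0 = 0.9987

0.9987 bits/symbol


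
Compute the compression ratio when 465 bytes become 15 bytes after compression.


Ratio = original / compressed = 465 / 15 = 31.0

31.0


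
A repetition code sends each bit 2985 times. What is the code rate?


Rate = k/n = 1/2985

1/2985


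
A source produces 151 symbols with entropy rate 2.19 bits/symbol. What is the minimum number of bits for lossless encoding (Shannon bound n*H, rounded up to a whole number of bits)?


Minimum bits >= n * H = 151 * 2.19 = 330.69, rounded up to a whole number of bits = 331

331 bits


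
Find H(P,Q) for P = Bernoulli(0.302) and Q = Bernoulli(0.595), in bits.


H(P,Q) = -p*log2(q) - (1-p)*log2(1-q). -0.302*log2(0.595) = 0.226210; -0.698*log2(0.405) = 0.910196. H(P,Q) = 0.226210 + 0.910196 = 1.1364

1.1364 bits


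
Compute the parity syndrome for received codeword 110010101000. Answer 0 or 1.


Syndrome = XOR of all bits = 1 XOR 1 XOR 0 XOR 0 XOR 1 XOR 0 XOR 1 XOR 0 XOR 1 XOR 0 XOR 0 XOR 0 = 1

1


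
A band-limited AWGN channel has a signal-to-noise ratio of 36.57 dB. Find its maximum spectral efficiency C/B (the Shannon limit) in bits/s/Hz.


SNR_linear = 10^(36.57/10) = 4539.4162; C/B = log2(1 + SNR_linear) = log2(1 + 4539.4162) = 12.1486

12.1486 bits/s/Hz


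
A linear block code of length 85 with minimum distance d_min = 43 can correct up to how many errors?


Correction capability = floor((d-1)/2) = floor((43-1)/2) = 21

21 errors


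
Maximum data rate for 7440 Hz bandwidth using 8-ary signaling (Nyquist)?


Rate = 2 * B * log2(M) = 2 * 7440 * 3.0 = 44640.0

44640.0 bps


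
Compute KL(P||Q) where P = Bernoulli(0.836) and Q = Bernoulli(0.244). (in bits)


KL = p*log2(p/q) + (1-p)*log2((1-p)/(1-q)) = 0.836*log2(0.836/0.244) + 0.164*log2(0.164/0.756) = 1.1237

1.1237 bits


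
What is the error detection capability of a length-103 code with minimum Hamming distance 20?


Detection capability = d_min - 1 = 20 - 1 = 19

19 errors


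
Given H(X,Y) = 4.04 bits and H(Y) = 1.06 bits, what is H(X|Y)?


H(X|Y) = H(X,Y) - H(Y) = 4.04 - 1.06 = 2.98

2.98 bits


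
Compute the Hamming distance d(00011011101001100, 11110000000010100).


Count differing positions: ^ ^ ^ . ^ . ^ ^ ^ . ^ . ^ ^ . . . = 10 differences

10


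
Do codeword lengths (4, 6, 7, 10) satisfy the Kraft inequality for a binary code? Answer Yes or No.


Kraft sum = sum(2^(-l_i)) = 0.0869, need <= 1. Result: satisfied (a binary prefix-free code with these lengths exists)

Yes


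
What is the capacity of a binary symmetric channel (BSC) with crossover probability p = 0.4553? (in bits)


H(p) = -p*log2(p) - (1-p)*log2(1-p) = -0.4553*log2(0.4553) - 0.5447*log2(0.5447) = 0.516816 + 0.477411 = 0.9942. C = 1 - H(p) = 1 - 0.9942 = 0.0058

0.0058 bits


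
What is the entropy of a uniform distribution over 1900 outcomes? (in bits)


H = log2(n) = log2(1900) = 10.8918

10.8918 bits


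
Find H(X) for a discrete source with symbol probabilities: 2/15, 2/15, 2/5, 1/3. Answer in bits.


H = -sum(p_i * log2(p_i)). Terms: -(2/15)*log2(2/15) = 0.387585; -(2/15)*log2(2/15) = 0.387585; -(2/5)*log2(2/5) = 0.528771; -(1/3)*log2(1/3) = 0.528321. H = 0.387585 + 0.387585 + 0.528771 + 0.528321 = 1.8323

1.8323 bits


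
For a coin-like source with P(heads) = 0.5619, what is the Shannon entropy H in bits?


H = -p*log2(p) - (1-p)*log2(1-p). -0.5619*log2(0.5619) = 0.467284; -0.4381*log2(0.4381) = 0.521632. H = 0.467284 + 0.521632 = 0.9889

0.9889 bits


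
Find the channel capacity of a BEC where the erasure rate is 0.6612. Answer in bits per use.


C = 1 - epsilon = 1 - 0.6612 = 0.3388

0.3388 bits


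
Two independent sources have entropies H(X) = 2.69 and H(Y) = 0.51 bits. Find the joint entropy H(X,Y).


For independent variables, H(X,Y) = H(X) + H(Y) = 2.69 + 0.51 = 3.2

3.2 bits


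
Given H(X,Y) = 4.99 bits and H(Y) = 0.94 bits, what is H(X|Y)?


H(X|Y) = H(X,Y) - H(Y) = 4.99 - 0.94 = 4.05

4.05 bits


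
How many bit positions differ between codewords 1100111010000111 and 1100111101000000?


Count differing positions: . . . . . . . ^ ^ ^ . . . ^ ^ ^ = 6 differences

6


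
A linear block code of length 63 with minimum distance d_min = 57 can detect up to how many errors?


Detection capability = d_min - 1 = 57 - 1 = 56

56 errors


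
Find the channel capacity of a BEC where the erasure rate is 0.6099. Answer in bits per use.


C = 1 - epsilon = 1 - 0.6099 = 0.3901

0.3901 bits


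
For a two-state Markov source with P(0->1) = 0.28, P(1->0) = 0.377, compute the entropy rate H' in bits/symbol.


Stationary distribution: pi_0 = p10/(p01+p10) = 0.5738, pi_1 = 0.4262. Entropy rate H' = pi_0*H(p01) + pi_1*H(p10) = 0.5738*0.8555 + 0.4262*0.9559 = 0.8983

0.8983 bits/symbol


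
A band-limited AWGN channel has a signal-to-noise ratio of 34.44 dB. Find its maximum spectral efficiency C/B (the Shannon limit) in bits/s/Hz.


SNR_linear = 10^(34.44/10) = 2779.7133; C/B = log2(1 + SNR_linear) = log2(1 + 2779.7133) = 11.4412

11.4412 bits/s/Hz


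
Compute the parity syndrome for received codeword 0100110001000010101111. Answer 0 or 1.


Syndrome = XOR of all bits = 0 XOR 1 XOR 0 XOR 0 XOR 1 XOR 1 XOR 0 XOR 0 XOR 0 XOR 1 XOR 0 XOR 0 XOR 0 XOR 0 XOR 1 XOR 0 XOR 1 XOR 0 XOR 1 XOR 1 XOR 1 XOR 1 = 0

0


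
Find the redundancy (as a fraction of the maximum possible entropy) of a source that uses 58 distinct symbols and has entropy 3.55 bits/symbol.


H_max = log2(K) = log2(58) = 5.858 bits/symbol. Redundancy = 1 - H/H_max = 1 - 3.55/5.858 = 1 - 0.606 = 0.394

0.394


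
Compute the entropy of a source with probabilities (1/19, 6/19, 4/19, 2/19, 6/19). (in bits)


H = -sum(p_i * log2(p_i)). Terms: -(1/19)*log2(1/19) = 0.223575; -(6/19)*log2(6/19) = 0.525147; -(4/19)*log2(4/19) = 0.473248; -(2/19)*log2(2/19) = 0.341887; -(6/19)*log2(6/19) = 0.525147. H = 0.223575 + 0.525147 + 0.473248 + 0.341887 + 0.525147 = 2.089

2.089 bits


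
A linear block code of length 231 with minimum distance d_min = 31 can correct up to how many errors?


Correction capability = floor((d-1)/2) = floor((31-1)/2) = 15

15 errors


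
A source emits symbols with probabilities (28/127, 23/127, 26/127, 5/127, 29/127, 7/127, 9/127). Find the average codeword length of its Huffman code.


Huffman construction (repeatedly merge the two least-probable nodes; each merge adds 1 bit to every symbol beneath it): 5/127 + 7/127 = 12/127; 9/127 + 12/127 = 21/127; 21/127 + 23/127 = 44/127; 26/127 + 28/127 = 54/127; 29/127 + 44/127 = 73/127; 54/127 + 73/127 = 1. Resulting codeword lengths (in the order the probabilities were given): (2, 3, 2, 5, 2, 5, 4). L_avg = sum(p_i * l_i) = 28/127*2 + 23/127*3 + 26/127*2 + 5/127*5 + 29/127*2 + 7/127*5 + 9/127*4 = 331/127 = 2.6063

2.6063 bits


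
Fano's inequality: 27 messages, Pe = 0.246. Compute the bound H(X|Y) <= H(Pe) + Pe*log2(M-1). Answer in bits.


H(Pe) = -Pe*log2(Pe) - (1-Pe)*log2(1-Pe) = -0.246*log2(0.246) - 0.754*log2(0.754) = 0.497724 + 0.307152 = 0.8049. Pe*log2(M-1) = 0.246*log2(26) = 1.156308. Bound = H(Pe) + Pe*log2(M-1) = 0.497724 + 0.307152 + 1.156308 = 1.9612

1.9612 bits


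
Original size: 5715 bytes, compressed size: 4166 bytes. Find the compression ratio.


Ratio = original / compressed = 5715 / 4166 = 1.3718

1.3718


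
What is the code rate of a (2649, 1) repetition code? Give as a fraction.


Rate = k/n = 1/2649

1/2649


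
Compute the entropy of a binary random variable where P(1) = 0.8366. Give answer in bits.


H = -p*log2(p) - (1-p)*log2(1-p). -0.8366*log2(0.8366) = 0.215333; -0.1634*log2(0.1634) = 0.427049. H = 0.215333 + 0.427049 = 0.6424

0.6424 bits


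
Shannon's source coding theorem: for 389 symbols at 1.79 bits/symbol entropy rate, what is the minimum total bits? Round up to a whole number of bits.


Minimum bits >= n * H = 389 * 1.79 = 696.31, rounded up to a whole number of bits = 697

697 bits


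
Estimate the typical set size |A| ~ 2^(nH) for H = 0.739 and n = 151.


log2|A_typical| = nH = 151 * 0.739 = 111.589, so |A_typical| ~ 2^111.589 = 3.905e+33

3.905e+33


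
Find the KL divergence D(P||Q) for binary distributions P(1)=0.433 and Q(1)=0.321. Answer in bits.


KL = p*log2(p/q) + (1-p)*log2((1-p)/(1-q)) = 0.433*log2(0.433/0.321) + 0.567*log2(0.567/0.679) = 0.0395

0.0395 bits


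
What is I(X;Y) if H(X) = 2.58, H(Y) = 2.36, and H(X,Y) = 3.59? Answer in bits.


I(X;Y) = H(X) + H(Y) - H(X,Y) = 2.58 + 2.36 - 3.59 = 1.35

1.35 bits


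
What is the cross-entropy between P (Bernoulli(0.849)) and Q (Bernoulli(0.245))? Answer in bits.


H(P,Q) = -p*log2(q) - (1-p)*log2(1-q). -0.849*log2(0.245) = 1.722745; -0.151*log2(0.755) = 0.061223. H(P,Q) = 1.722745 + 0.061223 = 1.784

1.784 bits


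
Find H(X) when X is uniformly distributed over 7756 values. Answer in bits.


H = log2(n) = log2(7756) = 12.9211

12.9211 bits


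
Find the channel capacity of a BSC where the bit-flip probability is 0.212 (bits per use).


H(p) = -p*log2(p) - (1-p)*log2(1-p) = -0.212*log2(0.212) - 0.788*log2(0.788) = 0.474427 + 0.270861 = 0.7453. C = 1 - H(p) = 1 - 0.7453 = 0.2547

0.2547 bits


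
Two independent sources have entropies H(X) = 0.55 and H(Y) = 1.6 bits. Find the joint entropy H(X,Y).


For independent variables, H(X,Y) = H(X) + H(Y) = 0.55 + 1.6 = 2.15

2.15 bits


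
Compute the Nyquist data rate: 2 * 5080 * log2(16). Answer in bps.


Rate = 2 * B * log2(M) = 2 * 5080 * 4.0 = 40640.0

40640.0 bps


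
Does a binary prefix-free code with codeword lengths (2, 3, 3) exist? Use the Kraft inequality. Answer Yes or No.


Kraft sum = sum(2^(-l_i)) = 0.5, need <= 1. Result: satisfied (a binary prefix-free code with these lengths exists)

Yes


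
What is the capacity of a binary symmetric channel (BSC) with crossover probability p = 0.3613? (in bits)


H(p) = -p*log2(p) - (1-p)*log2(1-p) = -0.3613*log2(0.3613) - 0.6387*log2(0.6387) = 0.530652 + 0.413105 = 0.9438. C = 1 - H(p) = 1 - 0.9438 = 0.0562

0.0562 bits


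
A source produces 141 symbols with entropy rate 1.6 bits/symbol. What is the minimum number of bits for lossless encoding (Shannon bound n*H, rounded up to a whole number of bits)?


Minimum bits >= n * H = 141 * 1.6 = 225.6, rounded up to a whole number of bits = 226

226 bits


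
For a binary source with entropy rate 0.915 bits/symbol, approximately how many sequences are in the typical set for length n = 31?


log2|A_typical| = nH = 31 * 0.915 = 28.365, so |A_typical| ~ 2^28.365 = 3.457e+08

3.457e+08


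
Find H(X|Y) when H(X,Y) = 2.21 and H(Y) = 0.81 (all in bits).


H(X|Y) = H(X,Y) - H(Y) = 2.21 - 0.81 = 1.4

1.4 bits


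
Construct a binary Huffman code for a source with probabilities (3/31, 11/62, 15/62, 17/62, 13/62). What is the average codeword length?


Huffman construction (repeatedly merge the two least-probable nodes; each merge adds 1 bit to every symbol beneath it): 3/31 + 11/62 = 17/62; 13/62 + 15/62 = 14/31; 17/62 + 17/62 = 17/31; 14/31 + 17/31 = 1. Resulting codeword lengths (in the order the probabilities were given): (3, 3, 2, 2, 2). L_avg = sum(p_i * l_i) = 3/31*3 + 11/62*3 + 15/62*2 + 17/62*2 + 13/62*2 = 141/62 = 2.2742

2.2742 bits


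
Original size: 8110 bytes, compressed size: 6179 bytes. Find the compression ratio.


Ratio = original / compressed = 8110 / 6179 = 1.3125

1.3125


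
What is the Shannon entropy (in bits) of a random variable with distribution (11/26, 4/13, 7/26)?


H = -sum(p_i * log2(p_i)). Terms: -(11/26)*log2(11/26) = 0.525042; -(4/13)*log2(4/13) = 0.523212; -(7/26)*log2(7/26) = 0.509677. H = 0.525042 + 0.523212 + 0.509677 = 1.5579

1.5579 bits


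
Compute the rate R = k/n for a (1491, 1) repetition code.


Rate = k/n = 1/1491

1/1491


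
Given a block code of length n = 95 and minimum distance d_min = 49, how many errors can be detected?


Detection capability = d_min - 1 = 49 - 1 = 48

48 errors


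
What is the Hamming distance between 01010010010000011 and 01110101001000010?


Count differing positions: . . ^ . . ^ ^ ^ . ^ ^ . . . . . ^ = 7 differences

7


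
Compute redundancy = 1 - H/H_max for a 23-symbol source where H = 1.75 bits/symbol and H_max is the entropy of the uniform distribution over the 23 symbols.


H_max = log2(K) = log2(23) = 4.5236 bits/symbol. Redundancy = 1 - H/H_max = 1 - 1.75/4.5236 = 1 - 0.3869 = 0.6131

0.6131


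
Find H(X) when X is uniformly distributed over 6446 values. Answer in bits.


H = log2(n) = log2(6446) = 12.6542

12.6542 bits


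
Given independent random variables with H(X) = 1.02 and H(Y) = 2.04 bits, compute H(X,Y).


For independent variables, H(X,Y) = H(X) + H(Y) = 1.02 + 2.04 = 3.06

3.06 bits


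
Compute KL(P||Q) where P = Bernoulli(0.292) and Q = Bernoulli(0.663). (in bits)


KL = p*log2(p/q) + (1-p)*log2((1-p)/(1-q)) = 0.292*log2(0.292/0.663) + 0.708*log2(0.708/0.337) = 0.4128

0.4128 bits


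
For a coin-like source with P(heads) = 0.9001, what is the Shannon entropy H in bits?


H = -p*log2(p) - (1-p)*log2(1-p). -0.9001*log2(0.9001) = 0.136674; -0.0999*log2(0.0999) = 0.332005. H = 0.136674 + 0.332005 = 0.4687

0.4687 bits


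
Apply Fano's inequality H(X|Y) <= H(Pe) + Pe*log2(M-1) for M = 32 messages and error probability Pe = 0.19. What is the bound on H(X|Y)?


H(Pe) = -Pe*log2(Pe) - (1-Pe)*log2(1-Pe) = -0.19*log2(0.19) - 0.81*log2(0.81) = 0.455226 + 0.246245 = 0.7015. Pe*log2(M-1) = 0.19*log2(31) = 0.941297. Bound = H(Pe) + Pe*log2(M-1) = 0.455226 + 0.246245 + 0.941297 = 1.6428

1.6428 bits


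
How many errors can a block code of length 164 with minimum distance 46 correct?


Correction capability = floor((d-1)/2) = floor((46-1)/2) = 22

22 errors


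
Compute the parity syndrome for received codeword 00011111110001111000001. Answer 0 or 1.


Syndrome = XOR of all bits = 0 XOR 0 XOR 0 XOR 1 XOR 1 XOR 1 XOR 1 XOR 1 XOR 1 XOR 1 XOR 0 XOR 0 XOR 0 XOR 1 XOR 1 XOR 1 XOR 1 XOR 0 XOR 0 XOR 0 XOR 0 XOR 0 XOR 1 = 0

0


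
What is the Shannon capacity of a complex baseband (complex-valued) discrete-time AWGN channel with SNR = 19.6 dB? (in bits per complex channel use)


SNR_linear = 10^(19.6/10) = 91.2011; C = log2(1 + SNR_linear) = log2(1 + 91.2011) = 6.5267

6.5267 bits/channel use


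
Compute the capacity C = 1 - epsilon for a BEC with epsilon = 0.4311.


C = 1 - epsilon = 1 - 0.4311 = 0.5689

0.5689 bits


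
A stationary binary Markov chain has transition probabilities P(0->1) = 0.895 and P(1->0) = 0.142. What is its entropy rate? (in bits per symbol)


Stationary distribution: pi_0 = p10/(p01+p10) = 0.1369, pi_1 = 0.8631. Entropy rate H' = pi_0*H(p01) + pi_1*H(p10) = 0.1369*0.4846 + 0.8631*0.5895 = 0.5751

0.5751 bits/symbol


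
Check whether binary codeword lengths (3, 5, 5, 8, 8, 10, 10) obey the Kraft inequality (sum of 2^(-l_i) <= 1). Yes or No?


Kraft sum = sum(2^(-l_i)) = 0.1973, need <= 1. Result: satisfied (a binary prefix-free code with these lengths exists)

Yes


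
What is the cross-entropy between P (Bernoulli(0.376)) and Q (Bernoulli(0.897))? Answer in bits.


H(P,Q) = -p*log2(q) - (1-p)*log2(1-q). -0.376*log2(0.897) = 0.058964; -0.624*log2(0.103) = 2.046273. H(P,Q) = 0.058964 + 2.046273 = 2.1052

2.1052 bits


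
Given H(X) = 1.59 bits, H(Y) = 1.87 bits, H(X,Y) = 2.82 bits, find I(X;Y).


I(X;Y) = H(X) + H(Y) - H(X,Y) = 1.59 + 1.87 - 2.82 = 0.64

0.64 bits


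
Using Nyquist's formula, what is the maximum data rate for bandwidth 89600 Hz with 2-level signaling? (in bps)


Rate = 2 * B * log2(M) = 2 * 89600 * 1.0 = 179200.0

179200.0 bps


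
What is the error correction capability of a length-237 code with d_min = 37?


Correction capability = floor((d-1)/2) = floor((37-1)/2) = 18

18 errors


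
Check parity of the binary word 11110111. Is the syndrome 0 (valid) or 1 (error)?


Syndrome = XOR of all bits = 1 XOR 1 XOR 1 XOR 1 XOR 0 XOR 1 XOR 1 XOR 1 = 1

1


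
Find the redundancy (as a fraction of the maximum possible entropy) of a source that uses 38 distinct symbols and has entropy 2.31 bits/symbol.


H_max = log2(K) = log2(38) = 5.2479 bits/symbol. Redundancy = 1 - H/H_max = 1 - 2.31/5.2479 = 1 - 0.4402 = 0.5598

0.5598


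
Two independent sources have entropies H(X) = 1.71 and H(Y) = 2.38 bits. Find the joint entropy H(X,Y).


For independent variables, H(X,Y) = H(X) + H(Y) = 1.71 + 2.38 = 4.09

4.09 bits


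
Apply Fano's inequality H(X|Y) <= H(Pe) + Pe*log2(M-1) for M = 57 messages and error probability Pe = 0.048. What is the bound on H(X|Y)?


H(Pe) = -Pe*log2(Pe) - (1-Pe)*log2(1-Pe) = -0.048*log2(0.048) - 0.952*log2(0.952) = 0.210279 + 0.067560 = 0.2778. Pe*log2(M-1) = 0.048*log2(56) = 0.278753. Bound = H(Pe) + Pe*log2(M-1) = 0.210279 + 0.067560 + 0.278753 = 0.5566

0.5566 bits


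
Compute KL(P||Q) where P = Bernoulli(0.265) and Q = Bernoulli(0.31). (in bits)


KL = p*log2(p/q) + (1-p)*log2((1-p)/(1-q)) = 0.265*log2(0.265/0.31) + 0.735*log2(0.735/0.69) = 0.007

0.007 bits


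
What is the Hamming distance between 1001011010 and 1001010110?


Count differing positions: . . . . . . ^ ^ . . = 2 differences

2


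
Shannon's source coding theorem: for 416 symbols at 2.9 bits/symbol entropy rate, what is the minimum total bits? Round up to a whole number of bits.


Minimum bits >= n * H = 416 * 2.9 = 1206.4, rounded up to a whole number of bits = 1207

1207 bits


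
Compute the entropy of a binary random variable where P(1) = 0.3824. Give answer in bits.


H = -p*log2(p) - (1-p)*log2(1-p). -0.3824*log2(0.3824) = 0.530330; -0.6176*log2(0.6176) = 0.429390. H = 0.530330 + 0.429390 = 0.9597

0.9597 bits


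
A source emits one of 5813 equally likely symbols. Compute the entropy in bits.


H = log2(n) = log2(5813) = 12.5051

12.5051 bits


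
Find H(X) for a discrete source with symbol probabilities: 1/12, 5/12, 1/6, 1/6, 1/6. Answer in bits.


H = -sum(p_i * log2(p_i)). Terms: -(1/12)*log2(1/12) = 0.298747; -(5/12)*log2(5/12) = 0.526264; -(1/6)*log2(1/6) = 0.430827; -(1/6)*log2(1/6) = 0.430827; -(1/6)*log2(1/6) = 0.430827. H = 0.298747 + 0.526264 + 0.430827 + 0.430827 + 0.430827 = 2.1175

2.1175 bits


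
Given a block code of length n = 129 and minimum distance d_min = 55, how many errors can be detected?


Detection capability = d_min - 1 = 55 - 1 = 54

54 errors


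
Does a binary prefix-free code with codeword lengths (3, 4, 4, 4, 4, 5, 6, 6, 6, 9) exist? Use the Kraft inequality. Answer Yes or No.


Kraft sum = sum(2^(-l_i)) = 0.4551, need <= 1. Result: satisfied (a binary prefix-free code with these lengths exists)

Yes


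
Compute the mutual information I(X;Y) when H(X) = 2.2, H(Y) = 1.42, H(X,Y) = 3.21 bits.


I(X;Y) = H(X) + H(Y) - H(X,Y) = 2.2 + 1.42 - 3.21 = 0.41

0.41 bits


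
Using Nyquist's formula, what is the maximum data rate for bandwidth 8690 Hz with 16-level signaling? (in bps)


Rate = 2 * B * log2(M) = 2 * 8690 * 4.0 = 69520.0

69520.0 bps


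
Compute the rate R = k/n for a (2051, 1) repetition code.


Rate = k/n = 1/2051

1/2051


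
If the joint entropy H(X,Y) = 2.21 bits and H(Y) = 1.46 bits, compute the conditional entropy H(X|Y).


H(X|Y) = H(X,Y) - H(Y) = 2.21 - 1.46 = 0.75

0.75 bits


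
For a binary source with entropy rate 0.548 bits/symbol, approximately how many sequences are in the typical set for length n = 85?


log2|A_typical| = nH = 85 * 0.548 = 46.58, so |A_typical| ~ 2^46.58 = 1.052e+14

1.052e+14


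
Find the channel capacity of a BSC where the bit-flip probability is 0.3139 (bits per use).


H(p) = -p*log2(p) - (1-p)*log2(1-p) = -0.3139*log2(0.3139) - 0.6861*log2(0.6861) = 0.524722 + 0.372902 = 0.8976. C = 1 - H(p) = 1 - 0.8976 = 0.1024

0.1024 bits


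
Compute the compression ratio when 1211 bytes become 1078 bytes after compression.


Ratio = original / compressed = 1211 / 1078 = 1.1234

1.1234


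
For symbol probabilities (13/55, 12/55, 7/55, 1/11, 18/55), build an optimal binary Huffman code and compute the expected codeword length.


Huffman construction (repeatedly merge the two least-probable nodes; each merge adds 1 bit to every symbol beneath it): 1/11 + 7/55 = 12/55; 12/55 + 12/55 = 24/55; 13/55 + 18/55 = 31/55; 24/55 + 31/55 = 1. Resulting codeword lengths (in the order the probabilities were given): (2, 2, 3, 3, 2). L_avg = sum(p_i * l_i) = 13/55*2 + 12/55*2 + 7/55*3 + 1/11*3 + 18/55*2 = 122/55 = 2.2182

2.2182 bits
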